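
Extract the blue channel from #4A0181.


Color: #4A0181
R = 4A = 74
G = 01 = 1
B = 81 = 129
Blue = 129


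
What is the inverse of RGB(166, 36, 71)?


Invert: (255-R, 255-G, 255-B)
R: 255-166 = 89
G: 255-36 = 219
B: 255-71 = 184
= RGB(89, 219, 184)


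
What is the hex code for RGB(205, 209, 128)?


R = 205 → CD (hex)
G = 209 → D1 (hex)
B = 128 → 80 (hex)
Hex = #CDD180


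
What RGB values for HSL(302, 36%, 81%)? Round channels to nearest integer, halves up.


H=302°, S=0.36, L=0.81
C = (1-|2L-1|)×S = (1-|0.62|)×0.36 = 0.1368
H' = H/60 = 302/60 ≈ 5.0333; X = C×(1-|H' mod 2 - 1|) = 0.13224
m = L - C/2 = 0.81 - 0.0684 = 0.7416
Sector ⌊H'⌋ = 5 → (R',G',B') = (0.1368, 0.0, 0.13224)
RGB = ((R'+m)×255, (G'+m)×255, (B'+m)×255) = (223.992, 189.108, 222.8292)
Round half up → RGB(224, 189, 223)


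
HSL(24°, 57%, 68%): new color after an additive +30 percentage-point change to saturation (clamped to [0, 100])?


Original S = 57%
Adjustment = +30 percentage points
New S = 57 + (30) = 87
Clamp to [0, 100] → 87
= HSL(24°, 87%, 68%)


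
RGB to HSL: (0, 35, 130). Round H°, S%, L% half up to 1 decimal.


Normalize: R'=0/255≈0.0000, G'=35/255≈0.1373, B'=130/255≈0.5098
Max=130/255, Min=0/255, Δ=Max-Min=130/255
L = (Max+Min)/2 = (130+0)/510 = 130/510 = 0.25490… → L = 25.5%
L ≤ 0.5 → S = Δ/(Max+Min) = 130/(130+0) = 130/130 = 1 → S = 100.0%
(the 1/255 factors cancel in S and H, so raw channel differences can be used)
Max is B' → H = 60 × ((R-G)/Δ + 4) = 60 × ((0-35)/130 + 4)
  -35/130 + 4 = -0.2692… + 4 = 3.7307…
  H = 60 × 3.7307… = 223.846…° → H = 223.8°
= HSL(223.8°, 100.0%, 25.5%)


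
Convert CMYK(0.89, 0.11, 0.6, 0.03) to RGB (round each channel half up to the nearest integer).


R = 255 × (1-C) × (1-K) = 255 × 0.11 × 0.97 = 27.2085 → 27
G = 255 × (1-M) × (1-K) = 255 × 0.89 × 0.97 = 220.1415 → 220
B = 255 × (1-Y) × (1-K) = 255 × 0.40 × 0.97 = 98.94 → 99
= RGB(27, 220, 99)


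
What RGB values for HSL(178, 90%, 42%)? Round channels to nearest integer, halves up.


H=178°, S=0.90, L=0.42
C = (1-|2L-1|)×S = (1-|-0.16|)×0.90 = 0.756
H' = H/60 = 178/60 ≈ 2.9667; X = C×(1-|H' mod 2 - 1|) = 0.7308
m = L - C/2 = 0.42 - 0.378 = 0.042
Sector ⌊H'⌋ = 2 → (R',G',B') = (0.0, 0.756, 0.7308)
RGB = ((R'+m)×255, (G'+m)×255, (B'+m)×255) = (10.71, 203.49, 197.064)
Round half up → RGB(11, 203, 197)


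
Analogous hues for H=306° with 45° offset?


Base hue: 306°
Left analog: (306 - 45) mod 360 = 261°
Right analog: (306 + 45) mod 360 = 351°
Analogous hues = 261° and 351°


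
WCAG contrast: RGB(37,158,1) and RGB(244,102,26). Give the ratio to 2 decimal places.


Linearize each sRGB channel c=v/255: c/12.92 if c ≤ 0.04045 else ((c+0.055)/1.055)^2.4
L = 0.2126×R_lin + 0.7152×G_lin + 0.0722×B_lin
Color 1 (37,158,1):
  R=37: 37/255≈0.1451 > 0.04045 → ((0.1451+0.055)/1.055)^2.4 ≈ 0.01850
  G=158: 158/255≈0.6196 > 0.04045 → ((0.6196+0.055)/1.055)^2.4 ≈ 0.34191
  B=1: 1/255≈0.0039 ≤ 0.04045 → 0.0039/12.92 ≈ 0.00030
  L1 = 0.2126×0.01850 + 0.7152×0.34191 + 0.0722×0.00030 ≈ 0.24849
Color 2 (244,102,26):
  R=244: 244/255≈0.9569 > 0.04045 → ((0.9569+0.055)/1.055)^2.4 ≈ 0.90466
  G=102: 102/255≈0.4000 > 0.04045 → ((0.4000+0.055)/1.055)^2.4 ≈ 0.13287
  B=26: 26/255≈0.1020 > 0.04045 → ((0.1020+0.055)/1.055)^2.4 ≈ 0.01033
  L2 = 0.2126×0.90466 + 0.7152×0.13287 + 0.0722×0.01033 ≈ 0.28810
Lighter = 0.28810, Darker = 0.24849
Ratio = (L_lighter + 0.05) / (L_darker + 0.05)
Ratio = (0.28810 + 0.05) / (0.24849 + 0.05) = 0.33810 / 0.29849 ≈ 1.1327
Ratio ≈ 1.13:1


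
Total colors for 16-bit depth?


Colors = 2^bits = 2^16
= 65,536 colors


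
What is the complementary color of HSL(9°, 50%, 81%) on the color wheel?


Complement = opposite side of color wheel = hue + 180°
H' = (9 + 180) mod 360 = 189°
S and L unchanged.
= HSL(189°, 50%, 81%)


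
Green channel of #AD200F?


Color: #AD200F
R = AD = 173
G = 20 = 32
B = 0F = 15
Green = 32


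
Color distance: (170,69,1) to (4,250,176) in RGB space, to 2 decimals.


d = √[(R₁-R₂)² + (G₁-G₂)² + (B₁-B₂)²]
d = √[(170-4)² + (69-250)² + (1-176)²]
d = √[27556 + 32761 + 30625]
d = √90942
d ≈ 301.57


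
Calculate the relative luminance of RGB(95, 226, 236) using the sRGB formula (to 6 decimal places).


Linearize each channel (sRGB transfer function): c = v/255; c_lin = c/12.92 if c ≤ 0.04045, else ((c+0.055)/1.055)^2.4
  R: 95/255 ≈ 0.372549 > 0.04045 → ((0.372549+0.055)/1.055)^2.4 ≈ 0.114435
  G: 226/255 ≈ 0.886275 > 0.04045 → ((0.886275+0.055)/1.055)^2.4 ≈ 0.760525
  B: 236/255 ≈ 0.925490 > 0.04045 → ((0.925490+0.055)/1.055)^2.4 ≈ 0.838799
R_lin = 0.114435, G_lin = 0.760525, B_lin = 0.838799
L = 0.2126×R + 0.7152×G + 0.0722×B
L = 0.2126×0.114435 + 0.7152×0.760525 + 0.0722×0.838799
L ≈ 0.628817


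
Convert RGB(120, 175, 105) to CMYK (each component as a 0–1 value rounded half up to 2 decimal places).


R'=120/255≈0.4706, G'=175/255≈0.6863, B'=105/255≈0.4118
K = 1 - max(R',G',B') = 1 - 175/255 = 80/255 = 0.31372… → 0.31
(1-R'-K)/(1-K) simplifies to (max-R)/max with max = 175:
C = (175-120)/175 = 55/175 = 0.31428… → 0.31
M = (175-175)/175 = 0/175 = 0 → 0.00
Y = (175-105)/175 = 70/175 = 0.4 → 0.40
= CMYK(0.31, 0.00, 0.40, 0.31)


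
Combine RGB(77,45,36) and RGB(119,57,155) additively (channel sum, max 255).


Additive: each channel = min(255, C₁+C₂)
R: 77+119 = 196 → 196
G: 45+57 = 102 → 102
B: 36+155 = 191 → 191
= RGB(196, 102, 191)


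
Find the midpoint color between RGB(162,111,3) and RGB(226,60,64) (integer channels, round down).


Midpoint: each channel = ⌊(C₁+C₂)/2⌋
R: ⌊(162+226)/2⌋ = 194
G: ⌊(111+60)/2⌋ = 85
B: ⌊(3+64)/2⌋ = 33
= RGB(194, 85, 33)


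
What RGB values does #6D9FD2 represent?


6D → 109 (R)
9F → 159 (G)
D2 → 210 (B)
= RGB(109, 159, 210)


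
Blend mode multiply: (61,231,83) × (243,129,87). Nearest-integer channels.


Multiply: C = A×B/255, rounded to nearest integer
R: 61×243/255 = 14823/255 ≈ 58.129 → 58
G: 231×129/255 = 29799/255 ≈ 116.859 → 117
B: 83×87/255 = 7221/255 ≈ 28.318 → 28
= RGB(58, 117, 28)


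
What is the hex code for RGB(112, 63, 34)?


R = 112 → 70 (hex)
G = 63 → 3F (hex)
B = 34 → 22 (hex)
Hex = #703F22


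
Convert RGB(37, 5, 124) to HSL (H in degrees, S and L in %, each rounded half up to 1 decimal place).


Normalize: R'=37/255≈0.1451, G'=5/255≈0.0196, B'=124/255≈0.4863
Max=124/255, Min=5/255, Δ=Max-Min=119/255
L = (Max+Min)/2 = (124+5)/510 = 129/510 = 0.25294… → L = 25.3%
L ≤ 0.5 → S = Δ/(Max+Min) = 119/(124+5) = 119/129 = 0.92248… → S = 92.2%
(the 1/255 factors cancel in S and H, so raw channel differences can be used)
Max is B' → H = 60 × ((R-G)/Δ + 4) = 60 × ((37-5)/119 + 4)
  32/119 + 4 = 0.2689… + 4 = 4.2689…
  H = 60 × 4.2689… = 256.134…° → H = 256.1°
= HSL(256.1°, 92.2%, 25.3%)


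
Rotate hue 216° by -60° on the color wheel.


New hue = (H + rotation) mod 360
New hue = (216 -60) mod 360
= 156 mod 360
= 156°


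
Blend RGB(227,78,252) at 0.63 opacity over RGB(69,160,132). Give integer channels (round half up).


C = α×F + (1-α)×B, with 1-α = 0.37
R: 0.63×227 + 0.37×69 = 143.01 + 25.53 = 168.54 → 169
G: 0.63×78 + 0.37×160 = 49.14 + 59.20 = 108.34 → 108
B: 0.63×252 + 0.37×132 = 158.76 + 48.84 = 207.60 → 208
= RGB(169, 108, 208)


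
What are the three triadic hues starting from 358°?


Triadic: equally spaced at 120° intervals
H1 = 358°
H2 = (358 + 120) mod 360 = 118°
H3 = (358 + 240) mod 360 = 238°
Triadic = 358°, 118°, 238°


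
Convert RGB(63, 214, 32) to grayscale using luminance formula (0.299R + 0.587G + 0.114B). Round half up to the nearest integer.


Gray = 0.299×R + 0.587×G + 0.114×B
Gray = 0.299×63 + 0.587×214 + 0.114×32
Gray = 18.837 + 125.618 + 3.648
Gray = 148.103 → round half up → 148
Gray = 148


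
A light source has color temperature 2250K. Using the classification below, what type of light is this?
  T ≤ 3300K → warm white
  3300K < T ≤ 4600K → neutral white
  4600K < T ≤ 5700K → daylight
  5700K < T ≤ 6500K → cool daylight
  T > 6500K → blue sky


Temperature: 2250K
2250K ≤ 3300K → warm white
Classification: warm white


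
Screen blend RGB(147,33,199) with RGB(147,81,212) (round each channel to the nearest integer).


Screen: C = 255 - (255-A)×(255-B)/255, rounded to nearest integer
R: 255 - (255-147)×(255-147)/255 = 255 - 11664/255 ≈ 255 - 45.741 = 209.259 → 209
G: 255 - (255-33)×(255-81)/255 = 255 - 38628/255 ≈ 255 - 151.482 = 103.518 → 104
B: 255 - (255-199)×(255-212)/255 = 255 - 2408/255 ≈ 255 - 9.443 = 245.557 → 246
= RGB(209, 104, 246)


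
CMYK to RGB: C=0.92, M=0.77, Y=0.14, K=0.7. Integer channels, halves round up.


R = 255 × (1-C) × (1-K) = 255 × 0.08 × 0.30 = 6.12 → 6
G = 255 × (1-M) × (1-K) = 255 × 0.23 × 0.30 = 17.595 → 18
B = 255 × (1-Y) × (1-K) = 255 × 0.86 × 0.30 = 65.79 → 66
= RGB(6, 18, 66)


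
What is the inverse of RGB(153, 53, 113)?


Invert: (255-R, 255-G, 255-B)
R: 255-153 = 102
G: 255-53 = 202
B: 255-113 = 142
= RGB(102, 202, 142)


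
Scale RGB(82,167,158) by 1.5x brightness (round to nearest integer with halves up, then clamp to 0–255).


Multiply each channel by 1.5, round half up, clamp to [0, 255]
R: 82×1.5 = 123
G: 167×1.5 = 250.5 → round → 251
B: 158×1.5 = 237
= RGB(123, 251, 237)


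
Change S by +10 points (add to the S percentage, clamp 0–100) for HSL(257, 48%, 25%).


Original S = 48%
Adjustment = +10 percentage points
New S = 48 + (10) = 58
Clamp to [0, 100] → 58
= HSL(257°, 58%, 25%)


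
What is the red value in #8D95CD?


Color: #8D95CD
R = 8D = 141
G = 95 = 149
B = CD = 205
Red = 141


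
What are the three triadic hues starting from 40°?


Triadic: equally spaced at 120° intervals
H1 = 40°
H2 = (40 + 120) mod 360 = 160°
H3 = (40 + 240) mod 360 = 280°
Triadic = 40°, 160°, 280°


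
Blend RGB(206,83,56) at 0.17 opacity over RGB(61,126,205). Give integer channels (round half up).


C = α×F + (1-α)×B, with 1-α = 0.83
R: 0.17×206 + 0.83×61 = 35.02 + 50.63 = 85.65 → 86
G: 0.17×83 + 0.83×126 = 14.11 + 104.58 = 118.69 → 119
B: 0.17×56 + 0.83×205 = 9.52 + 170.15 = 179.67 → 180
= RGB(86, 119, 180)


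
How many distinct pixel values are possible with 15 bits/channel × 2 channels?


Total bits = 15 bits/channel × 2 channels = 30 bits
Distinct pixel values = 2^30
= 1,073,741,824 pixel values


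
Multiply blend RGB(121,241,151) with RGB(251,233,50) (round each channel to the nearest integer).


Multiply: C = A×B/255, rounded to nearest integer
R: 121×251/255 = 30371/255 ≈ 119.102 → 119
G: 241×233/255 = 56153/255 ≈ 220.208 → 220
B: 151×50/255 = 7550/255 ≈ 29.608 → 30
= RGB(119, 220, 30)


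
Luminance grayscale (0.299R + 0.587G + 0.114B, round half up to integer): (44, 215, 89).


Gray = 0.299×R + 0.587×G + 0.114×B
Gray = 0.299×44 + 0.587×215 + 0.114×89
Gray = 13.156 + 126.205 + 10.146
Gray = 149.507 → round half up → 150
Gray = 150


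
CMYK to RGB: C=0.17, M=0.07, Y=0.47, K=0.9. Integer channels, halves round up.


R = 255 × (1-C) × (1-K) = 255 × 0.83 × 0.10 = 21.165 → 21
G = 255 × (1-M) × (1-K) = 255 × 0.93 × 0.10 = 23.715 → 24
B = 255 × (1-Y) × (1-K) = 255 × 0.53 × 0.10 = 13.515 → 14
= RGB(21, 24, 14)


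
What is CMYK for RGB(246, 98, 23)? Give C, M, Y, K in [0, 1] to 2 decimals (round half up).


R'=246/255≈0.9647, G'=98/255≈0.3843, B'=23/255≈0.0902
K = 1 - max(R',G',B') = 1 - 246/255 = 9/255 = 0.03529… → 0.04
(1-R'-K)/(1-K) simplifies to (max-R)/max with max = 246:
C = (246-246)/246 = 0/246 = 0 → 0.00
M = (246-98)/246 = 148/246 = 0.60162… → 0.60
Y = (246-23)/246 = 223/246 = 0.90650… → 0.91
= CMYK(0.00, 0.60, 0.91, 0.04)


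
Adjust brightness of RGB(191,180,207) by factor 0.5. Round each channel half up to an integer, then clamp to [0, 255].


Multiply each channel by 0.5, round half up, clamp to [0, 255]
R: 191×0.5 = 95.5 → round → 96
G: 180×0.5 = 90
B: 207×0.5 = 103.5 → round → 104
= RGB(96, 90, 104)


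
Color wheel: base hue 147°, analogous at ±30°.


Base hue: 147°
Left analog: (147 - 30) mod 360 = 117°
Right analog: (147 + 30) mod 360 = 177°
Analogous hues = 117° and 177°


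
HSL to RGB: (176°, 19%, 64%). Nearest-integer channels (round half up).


H=176°, S=0.19, L=0.64
C = (1-|2L-1|)×S = (1-|0.28|)×0.19 = 0.1368
H' = H/60 = 176/60 ≈ 2.9333; X = C×(1-|H' mod 2 - 1|) = 0.12768
m = L - C/2 = 0.64 - 0.0684 = 0.5716
Sector ⌊H'⌋ = 2 → (R',G',B') = (0.0, 0.1368, 0.12768)
RGB = ((R'+m)×255, (G'+m)×255, (B'+m)×255) = (145.758, 180.642, 178.3164)
Round half up → RGB(146, 181, 178)


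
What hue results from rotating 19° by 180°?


New hue = (H + rotation) mod 360
New hue = (19 + 180) mod 360
= 199 mod 360
= 199°


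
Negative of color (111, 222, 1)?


Invert: (255-R, 255-G, 255-B)
R: 255-111 = 144
G: 255-222 = 33
B: 255-1 = 254
= RGB(144, 33, 254)


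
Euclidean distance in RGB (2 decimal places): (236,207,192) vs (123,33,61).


d = √[(R₁-R₂)² + (G₁-G₂)² + (B₁-B₂)²]
d = √[(236-123)² + (207-33)² + (192-61)²]
d = √[12769 + 30276 + 17161]
d = √60206
d ≈ 245.37


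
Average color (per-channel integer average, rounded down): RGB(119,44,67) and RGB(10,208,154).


Midpoint: each channel = ⌊(C₁+C₂)/2⌋
R: ⌊(119+10)/2⌋ = 64
G: ⌊(44+208)/2⌋ = 126
B: ⌊(67+154)/2⌋ = 110
= RGB(64, 126, 110)


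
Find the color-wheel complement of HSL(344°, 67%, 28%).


Complement = opposite side of color wheel = hue + 180°
H' = (344 + 180) mod 360 = 164°
S and L unchanged.
= HSL(164°, 67%, 28%)


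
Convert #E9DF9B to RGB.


E9 → 233 (R)
DF → 223 (G)
9B → 155 (B)
= RGB(233, 223, 155)


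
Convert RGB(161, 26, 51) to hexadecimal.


R = 161 → A1 (hex)
G = 26 → 1A (hex)
B = 51 → 33 (hex)
Hex = #A11A33


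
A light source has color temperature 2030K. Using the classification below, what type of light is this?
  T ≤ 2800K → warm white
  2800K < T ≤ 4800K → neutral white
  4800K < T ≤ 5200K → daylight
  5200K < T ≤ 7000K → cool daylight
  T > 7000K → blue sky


Temperature: 2030K
2030K ≤ 2800K → warm white
Classification: warm white


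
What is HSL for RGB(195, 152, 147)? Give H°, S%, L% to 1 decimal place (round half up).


Normalize: R'=195/255≈0.7647, G'=152/255≈0.5961, B'=147/255≈0.5765
Max=195/255, Min=147/255, Δ=Max-Min=48/255
L = (Max+Min)/2 = (195+147)/510 = 342/510 = 0.67058… → L = 67.1%
L > 0.5 → S = Δ/(2-Max-Min) = 48/(510-195-147) = 48/168 = 0.28571… → S = 28.6%
(the 1/255 factors cancel in S and H, so raw channel differences can be used)
Max is R' → H = 60 × (((G-B)/Δ) mod 6) = 60 × (((152-147)/48) mod 6)
  5/48 = 0.1041…
  H = 60 × 0.1041… = 6.25° → H = 6.3°
= HSL(6.3°, 28.6%, 67.1%)


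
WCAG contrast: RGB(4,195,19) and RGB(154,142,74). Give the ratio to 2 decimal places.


Linearize each sRGB channel c=v/255: c/12.92 if c ≤ 0.04045 else ((c+0.055)/1.055)^2.4
L = 0.2126×R_lin + 0.7152×G_lin + 0.0722×B_lin
Color 1 (4,195,19):
  R=4: 4/255≈0.0157 ≤ 0.04045 → 0.0157/12.92 ≈ 0.00121
  G=195: 195/255≈0.7647 > 0.04045 → ((0.7647+0.055)/1.055)^2.4 ≈ 0.54572
  B=19: 19/255≈0.0745 > 0.04045 → ((0.0745+0.055)/1.055)^2.4 ≈ 0.00651
  L1 = 0.2126×0.00121 + 0.7152×0.54572 + 0.0722×0.00651 ≈ 0.39103
Color 2 (154,142,74):
  R=154: 154/255≈0.6039 > 0.04045 → ((0.6039+0.055)/1.055)^2.4 ≈ 0.32314
  G=142: 142/255≈0.5569 > 0.04045 → ((0.5569+0.055)/1.055)^2.4 ≈ 0.27050
  B=74: 74/255≈0.2902 > 0.04045 → ((0.2902+0.055)/1.055)^2.4 ≈ 0.06848
  L2 = 0.2126×0.32314 + 0.7152×0.27050 + 0.0722×0.06848 ≈ 0.26710
Lighter = 0.39103, Darker = 0.26710
Ratio = (L_lighter + 0.05) / (L_darker + 0.05)
Ratio = (0.39103 + 0.05) / (0.26710 + 0.05) = 0.44103 / 0.31710 ≈ 1.3908
Ratio ≈ 1.39:1


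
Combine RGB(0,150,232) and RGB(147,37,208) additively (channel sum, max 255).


Additive: each channel = min(255, C₁+C₂)
R: 0+147 = 147 → 147
G: 150+37 = 187 → 187
B: 232+208 = 440 → 255
= RGB(147, 187, 255)


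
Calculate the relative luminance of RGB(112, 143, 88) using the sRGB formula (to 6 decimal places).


Linearize each channel (sRGB transfer function): c = v/255; c_lin = c/12.92 if c ≤ 0.04045, else ((c+0.055)/1.055)^2.4
  R: 112/255 ≈ 0.439216 > 0.04045 → ((0.439216+0.055)/1.055)^2.4 ≈ 0.162029
  G: 143/255 ≈ 0.560784 > 0.04045 → ((0.560784+0.055)/1.055)^2.4 ≈ 0.274677
  B: 88/255 ≈ 0.345098 > 0.04045 → ((0.345098+0.055)/1.055)^2.4 ≈ 0.097587
R_lin = 0.162029, G_lin = 0.274677, B_lin = 0.097587
L = 0.2126×R + 0.7152×G + 0.0722×B
L = 0.2126×0.162029 + 0.7152×0.274677 + 0.0722×0.097587
L ≈ 0.237942


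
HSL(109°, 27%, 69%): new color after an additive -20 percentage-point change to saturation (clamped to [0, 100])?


Original S = 27%
Adjustment = -20 percentage points
New S = 27 + (-20) = 7
Clamp to [0, 100] → 7
= HSL(109°, 7%, 69%)


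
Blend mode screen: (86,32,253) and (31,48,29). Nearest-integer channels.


Screen: C = 255 - (255-A)×(255-B)/255, rounded to nearest integer
R: 255 - (255-86)×(255-31)/255 = 255 - 37856/255 ≈ 255 - 148.455 = 106.545 → 107
G: 255 - (255-32)×(255-48)/255 = 255 - 46161/255 ≈ 255 - 181.024 = 73.976 → 74
B: 255 - (255-253)×(255-29)/255 = 255 - 452/255 ≈ 255 - 1.773 = 253.227 → 253
= RGB(107, 74, 253)


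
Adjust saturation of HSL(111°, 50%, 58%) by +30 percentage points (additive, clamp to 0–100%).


Original S = 50%
Adjustment = +30 percentage points
New S = 50 + (30) = 80
Clamp to [0, 100] → 80
= HSL(111°, 80%, 58%)


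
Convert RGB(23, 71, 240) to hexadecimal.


R = 23 → 17 (hex)
G = 71 → 47 (hex)
B = 240 → F0 (hex)
Hex = #1747F0


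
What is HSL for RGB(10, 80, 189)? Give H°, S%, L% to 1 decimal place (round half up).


Normalize: R'=10/255≈0.0392, G'=80/255≈0.3137, B'=189/255≈0.7412
Max=189/255, Min=10/255, Δ=Max-Min=179/255
L = (Max+Min)/2 = (189+10)/510 = 199/510 = 0.39019… → L = 39.0%
L ≤ 0.5 → S = Δ/(Max+Min) = 179/(189+10) = 179/199 = 0.89949… → S = 89.9%
(the 1/255 factors cancel in S and H, so raw channel differences can be used)
Max is B' → H = 60 × ((R-G)/Δ + 4) = 60 × ((10-80)/179 + 4)
  -70/179 + 4 = -0.3910… + 4 = 3.6089…
  H = 60 × 3.6089… = 216.536…° → H = 216.5°
= HSL(216.5°, 89.9%, 39.0%)


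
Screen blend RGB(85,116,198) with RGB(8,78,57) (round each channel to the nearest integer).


Screen: C = 255 - (255-A)×(255-B)/255, rounded to nearest integer
R: 255 - (255-85)×(255-8)/255 = 255 - 41990/255 ≈ 255 - 164.667 = 90.333 → 90
G: 255 - (255-116)×(255-78)/255 = 255 - 24603/255 ≈ 255 - 96.482 = 158.518 → 159
B: 255 - (255-198)×(255-57)/255 = 255 - 11286/255 ≈ 255 - 44.259 = 210.741 → 211
= RGB(90, 159, 211)


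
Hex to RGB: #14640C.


14 → 20 (R)
64 → 100 (G)
0C → 12 (B)
= RGB(20, 100, 12)


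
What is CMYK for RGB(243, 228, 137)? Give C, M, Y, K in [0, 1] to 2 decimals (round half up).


R'=243/255≈0.9529, G'=228/255≈0.8941, B'=137/255≈0.5373
K = 1 - max(R',G',B') = 1 - 243/255 = 12/255 = 0.04705… → 0.05
(1-R'-K)/(1-K) simplifies to (max-R)/max with max = 243:
C = (243-243)/243 = 0/243 = 0 → 0.00
M = (243-228)/243 = 15/243 = 0.06172… → 0.06
Y = (243-137)/243 = 106/243 = 0.43621… → 0.44
= CMYK(0.00, 0.06, 0.44, 0.05)


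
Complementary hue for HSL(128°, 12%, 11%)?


Complement = opposite side of color wheel = hue + 180°
H' = (128 + 180) mod 360 = 308°
S and L unchanged.
= HSL(308°, 12%, 11%)


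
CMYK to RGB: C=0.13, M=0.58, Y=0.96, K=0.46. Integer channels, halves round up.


R = 255 × (1-C) × (1-K) = 255 × 0.87 × 0.54 = 119.799 → 120
G = 255 × (1-M) × (1-K) = 255 × 0.42 × 0.54 = 57.834 → 58
B = 255 × (1-Y) × (1-K) = 255 × 0.04 × 0.54 = 5.508 → 6
= RGB(120, 58, 6)


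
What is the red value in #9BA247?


Color: #9BA247
R = 9B = 155
G = A2 = 162
B = 47 = 71
Red = 155


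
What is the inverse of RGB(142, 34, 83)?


Invert: (255-R, 255-G, 255-B)
R: 255-142 = 113
G: 255-34 = 221
B: 255-83 = 172
= RGB(113, 221, 172)


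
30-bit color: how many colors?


Colors = 2^bits = 2^30
= 1,073,741,824 colors


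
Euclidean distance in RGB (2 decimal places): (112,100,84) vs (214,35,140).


d = √[(R₁-R₂)² + (G₁-G₂)² + (B₁-B₂)²]
d = √[(112-214)² + (100-35)² + (84-140)²]
d = √[10404 + 4225 + 3136]
d = √17765
d ≈ 133.29


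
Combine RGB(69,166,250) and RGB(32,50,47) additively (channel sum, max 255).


Additive: each channel = min(255, C₁+C₂)
R: 69+32 = 101 → 101
G: 166+50 = 216 → 216
B: 250+47 = 297 → 255
= RGB(101, 216, 255)


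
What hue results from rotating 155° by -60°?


New hue = (H + rotation) mod 360
New hue = (155 -60) mod 360
= 95 mod 360
= 95°


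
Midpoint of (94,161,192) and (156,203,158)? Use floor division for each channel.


Midpoint: each channel = ⌊(C₁+C₂)/2⌋
R: ⌊(94+156)/2⌋ = 125
G: ⌊(161+203)/2⌋ = 182
B: ⌊(192+158)/2⌋ = 175
= RGB(125, 182, 175)


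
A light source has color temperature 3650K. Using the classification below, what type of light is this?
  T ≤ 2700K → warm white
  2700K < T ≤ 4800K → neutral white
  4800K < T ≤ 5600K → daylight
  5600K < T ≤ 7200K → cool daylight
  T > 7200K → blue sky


Temperature: 3650K
2700K < 3650K ≤ 4800K → neutral white
Classification: neutral white


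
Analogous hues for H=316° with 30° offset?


Base hue: 316°
Left analog: (316 - 30) mod 360 = 286°
Right analog: (316 + 30) mod 360 = 346°
Analogous hues = 286° and 346°


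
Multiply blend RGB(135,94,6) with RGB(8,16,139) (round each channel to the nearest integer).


Multiply: C = A×B/255, rounded to nearest integer
R: 135×8/255 = 1080/255 ≈ 4.235 → 4
G: 94×16/255 = 1504/255 ≈ 5.898 → 6
B: 6×139/255 = 834/255 ≈ 3.271 → 3
= RGB(4, 6, 3)


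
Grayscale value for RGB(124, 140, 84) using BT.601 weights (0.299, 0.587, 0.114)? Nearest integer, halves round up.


Gray = 0.299×R + 0.587×G + 0.114×B
Gray = 0.299×124 + 0.587×140 + 0.114×84
Gray = 37.076 + 82.180 + 9.576
Gray = 128.832 → round half up → 129
Gray = 129


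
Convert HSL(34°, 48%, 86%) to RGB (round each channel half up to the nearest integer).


H=34°, S=0.48, L=0.86
C = (1-|2L-1|)×S = (1-|0.72|)×0.48 = 0.1344
H' = H/60 = 34/60 ≈ 0.5667; X = C×(1-|H' mod 2 - 1|) = 0.07616
m = L - C/2 = 0.86 - 0.0672 = 0.7928
Sector ⌊H'⌋ = 0 → (R',G',B') = (0.1344, 0.07616, 0.0)
RGB = ((R'+m)×255, (G'+m)×255, (B'+m)×255) = (236.436, 221.5848, 202.164)
Round half up → RGB(236, 222, 202)


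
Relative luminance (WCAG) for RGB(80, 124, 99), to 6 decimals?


Linearize each channel (sRGB transfer function): c = v/255; c_lin = c/12.92 if c ≤ 0.04045, else ((c+0.055)/1.055)^2.4
  R: 80/255 ≈ 0.313725 > 0.04045 → ((0.313725+0.055)/1.055)^2.4 ≈ 0.080220
  G: 124/255 ≈ 0.486275 > 0.04045 → ((0.486275+0.055)/1.055)^2.4 ≈ 0.201556
  B: 99/255 ≈ 0.388235 > 0.04045 → ((0.388235+0.055)/1.055)^2.4 ≈ 0.124772
R_lin = 0.080220, G_lin = 0.201556, B_lin = 0.124772
L = 0.2126×R + 0.7152×G + 0.0722×B
L = 0.2126×0.080220 + 0.7152×0.201556 + 0.0722×0.124772
L ≈ 0.170216


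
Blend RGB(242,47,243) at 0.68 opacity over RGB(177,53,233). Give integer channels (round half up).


C = α×F + (1-α)×B, with 1-α = 0.32
R: 0.68×242 + 0.32×177 = 164.56 + 56.64 = 221.20 → 221
G: 0.68×47 + 0.32×53 = 31.96 + 16.96 = 48.92 → 49
B: 0.68×243 + 0.32×233 = 165.24 + 74.56 = 239.80 → 240
= RGB(221, 49, 240)


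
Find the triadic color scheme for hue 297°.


Triadic: equally spaced at 120° intervals
H1 = 297°
H2 = (297 + 120) mod 360 = 57°
H3 = (297 + 240) mod 360 = 177°
Triadic = 297°, 57°, 177°


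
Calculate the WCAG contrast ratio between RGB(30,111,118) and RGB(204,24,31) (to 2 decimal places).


Linearize each sRGB channel c=v/255: c/12.92 if c ≤ 0.04045 else ((c+0.055)/1.055)^2.4
L = 0.2126×R_lin + 0.7152×G_lin + 0.0722×B_lin
Color 1 (30,111,118):
  R=30: 30/255≈0.1176 > 0.04045 → ((0.1176+0.055)/1.055)^2.4 ≈ 0.01298
  G=111: 111/255≈0.4353 > 0.04045 → ((0.4353+0.055)/1.055)^2.4 ≈ 0.15896
  B=118: 118/255≈0.4627 > 0.04045 → ((0.4627+0.055)/1.055)^2.4 ≈ 0.18116
  L1 = 0.2126×0.01298 + 0.7152×0.15896 + 0.0722×0.18116 ≈ 0.12953
Color 2 (204,24,31):
  R=204: 204/255≈0.8000 > 0.04045 → ((0.8000+0.055)/1.055)^2.4 ≈ 0.60383
  G=24: 24/255≈0.0941 > 0.04045 → ((0.0941+0.055)/1.055)^2.4 ≈ 0.00913
  B=31: 31/255≈0.1216 > 0.04045 → ((0.1216+0.055)/1.055)^2.4 ≈ 0.01370
  L2 = 0.2126×0.60383 + 0.7152×0.00913 + 0.0722×0.01370 ≈ 0.13590
Lighter = 0.13590, Darker = 0.12953
Ratio = (L_lighter + 0.05) / (L_darker + 0.05)
Ratio = (0.13590 + 0.05) / (0.12953 + 0.05) = 0.18590 / 0.17953 ≈ 1.0355
Ratio ≈ 1.04:1


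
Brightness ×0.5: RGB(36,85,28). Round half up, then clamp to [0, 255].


Multiply each channel by 0.5, round half up, clamp to [0, 255]
R: 36×0.5 = 18
G: 85×0.5 = 42.5 → round → 43
B: 28×0.5 = 14
= RGB(18, 43, 14)


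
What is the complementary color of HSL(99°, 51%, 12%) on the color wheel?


Complement = opposite side of color wheel = hue + 180°
H' = (99 + 180) mod 360 = 279°
S and L unchanged.
= HSL(279°, 51%, 12%)


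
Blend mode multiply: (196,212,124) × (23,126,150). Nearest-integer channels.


Multiply: C = A×B/255, rounded to nearest integer
R: 196×23/255 = 4508/255 ≈ 17.678 → 18
G: 212×126/255 = 26712/255 ≈ 104.753 → 105
B: 124×150/255 = 18600/255 ≈ 72.941 → 73
= RGB(18, 105, 73)


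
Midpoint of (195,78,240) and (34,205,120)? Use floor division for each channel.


Midpoint: each channel = ⌊(C₁+C₂)/2⌋
R: ⌊(195+34)/2⌋ = 114
G: ⌊(78+205)/2⌋ = 141
B: ⌊(240+120)/2⌋ = 180
= RGB(114, 141, 180)


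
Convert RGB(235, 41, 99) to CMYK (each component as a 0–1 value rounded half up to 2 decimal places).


R'=235/255≈0.9216, G'=41/255≈0.1608, B'=99/255≈0.3882
K = 1 - max(R',G',B') = 1 - 235/255 = 20/255 = 0.07843… → 0.08
(1-R'-K)/(1-K) simplifies to (max-R)/max with max = 235:
C = (235-235)/235 = 0/235 = 0 → 0.00
M = (235-41)/235 = 194/235 = 0.82553… → 0.83
Y = (235-99)/235 = 136/235 = 0.57872… → 0.58
= CMYK(0.00, 0.83, 0.58, 0.08)


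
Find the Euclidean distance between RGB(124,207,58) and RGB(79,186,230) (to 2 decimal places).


d = √[(R₁-R₂)² + (G₁-G₂)² + (B₁-B₂)²]
d = √[(124-79)² + (207-186)² + (58-230)²]
d = √[2025 + 441 + 29584]
d = √32050
d ≈ 179.03


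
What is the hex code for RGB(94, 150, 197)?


R = 94 → 5E (hex)
G = 150 → 96 (hex)
B = 197 → C5 (hex)
Hex = #5E96C5


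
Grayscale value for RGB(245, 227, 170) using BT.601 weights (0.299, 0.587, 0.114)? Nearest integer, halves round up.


Gray = 0.299×R + 0.587×G + 0.114×B
Gray = 0.299×245 + 0.587×227 + 0.114×170
Gray = 73.255 + 133.249 + 19.380
Gray = 225.884 → round half up → 226
Gray = 226


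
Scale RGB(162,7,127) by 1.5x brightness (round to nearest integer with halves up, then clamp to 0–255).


Multiply each channel by 1.5, round half up, clamp to [0, 255]
R: 162×1.5 = 243
G: 7×1.5 = 10.5 → round → 11
B: 127×1.5 = 190.5 → round → 191
= RGB(243, 11, 191)


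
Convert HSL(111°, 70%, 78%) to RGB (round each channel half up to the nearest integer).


H=111°, S=0.70, L=0.78
C = (1-|2L-1|)×S = (1-|0.56|)×0.70 = 0.308
H' = H/60 = 111/60 ≈ 1.8500; X = C×(1-|H' mod 2 - 1|) = 0.0462
m = L - C/2 = 0.78 - 0.154 = 0.626
Sector ⌊H'⌋ = 1 → (R',G',B') = (0.0462, 0.308, 0.0)
RGB = ((R'+m)×255, (G'+m)×255, (B'+m)×255) = (171.411, 238.17, 159.63)
Round half up → RGB(171, 238, 160)


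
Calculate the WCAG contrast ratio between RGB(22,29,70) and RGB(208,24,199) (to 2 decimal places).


Linearize each sRGB channel c=v/255: c/12.92 if c ≤ 0.04045 else ((c+0.055)/1.055)^2.4
L = 0.2126×R_lin + 0.7152×G_lin + 0.0722×B_lin
Color 1 (22,29,70):
  R=22: 22/255≈0.0863 > 0.04045 → ((0.0863+0.055)/1.055)^2.4 ≈ 0.00802
  G=29: 29/255≈0.1137 > 0.04045 → ((0.1137+0.055)/1.055)^2.4 ≈ 0.01229
  B=70: 70/255≈0.2745 > 0.04045 → ((0.2745+0.055)/1.055)^2.4 ≈ 0.06125
  L1 = 0.2126×0.00802 + 0.7152×0.01229 + 0.0722×0.06125 ≈ 0.01491
Color 2 (208,24,199):
  R=208: 208/255≈0.8157 > 0.04045 → ((0.8157+0.055)/1.055)^2.4 ≈ 0.63076
  G=24: 24/255≈0.0941 > 0.04045 → ((0.0941+0.055)/1.055)^2.4 ≈ 0.00913
  B=199: 199/255≈0.7804 > 0.04045 → ((0.7804+0.055)/1.055)^2.4 ≈ 0.57112
  L2 = 0.2126×0.63076 + 0.7152×0.00913 + 0.0722×0.57112 ≈ 0.18187
Lighter = 0.18187, Darker = 0.01491
Ratio = (L_lighter + 0.05) / (L_darker + 0.05)
Ratio = (0.18187 + 0.05) / (0.01491 + 0.05) = 0.23187 / 0.06491 ≈ 3.5719
Ratio ≈ 3.57:1


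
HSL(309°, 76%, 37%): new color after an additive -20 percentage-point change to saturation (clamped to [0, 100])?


Original S = 76%
Adjustment = -20 percentage points
New S = 76 + (-20) = 56
Clamp to [0, 100] → 56
= HSL(309°, 56%, 37%)


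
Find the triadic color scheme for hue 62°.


Triadic: equally spaced at 120° intervals
H1 = 62°
H2 = (62 + 120) mod 360 = 182°
H3 = (62 + 240) mod 360 = 302°
Triadic = 62°, 182°, 302°


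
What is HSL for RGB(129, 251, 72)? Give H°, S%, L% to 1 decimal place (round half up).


Normalize: R'=129/255≈0.5059, G'=251/255≈0.9843, B'=72/255≈0.2824
Max=251/255, Min=72/255, Δ=Max-Min=179/255
L = (Max+Min)/2 = (251+72)/510 = 323/510 = 0.63333… → L = 63.3%
L > 0.5 → S = Δ/(2-Max-Min) = 179/(510-251-72) = 179/187 = 0.95721… → S = 95.7%
(the 1/255 factors cancel in S and H, so raw channel differences can be used)
Max is G' → H = 60 × ((B-R)/Δ + 2) = 60 × ((72-129)/179 + 2)
  -57/179 + 2 = -0.3184… + 2 = 1.6815…
  H = 60 × 1.6815… = 100.893…° → H = 100.9°
= HSL(100.9°, 95.7%, 63.3%)


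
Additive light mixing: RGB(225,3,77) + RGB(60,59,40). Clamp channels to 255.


Additive: each channel = min(255, C₁+C₂)
R: 225+60 = 285 → 255
G: 3+59 = 62 → 62
B: 77+40 = 117 → 117
= RGB(255, 62, 117)


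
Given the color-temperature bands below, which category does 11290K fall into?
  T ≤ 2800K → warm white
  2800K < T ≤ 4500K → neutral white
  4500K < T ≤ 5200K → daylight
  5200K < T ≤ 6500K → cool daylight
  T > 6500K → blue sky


Temperature: 11290K
11290K > 6500K → blue sky
Classification: blue sky


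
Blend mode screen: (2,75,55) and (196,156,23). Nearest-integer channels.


Screen: C = 255 - (255-A)×(255-B)/255, rounded to nearest integer
R: 255 - (255-2)×(255-196)/255 = 255 - 14927/255 ≈ 255 - 58.537 = 196.463 → 196
G: 255 - (255-75)×(255-156)/255 = 255 - 17820/255 ≈ 255 - 69.882 = 185.118 → 185
B: 255 - (255-55)×(255-23)/255 = 255 - 46400/255 ≈ 255 - 181.961 = 73.039 → 73
= RGB(196, 185, 73)


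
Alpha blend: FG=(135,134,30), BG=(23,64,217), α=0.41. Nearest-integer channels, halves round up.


C = α×F + (1-α)×B, with 1-α = 0.59
R: 0.41×135 + 0.59×23 = 55.35 + 13.57 = 68.92 → 69
G: 0.41×134 + 0.59×64 = 54.94 + 37.76 = 92.70 → 93
B: 0.41×30 + 0.59×217 = 12.30 + 128.03 = 140.33 → 140
= RGB(69, 93, 140)


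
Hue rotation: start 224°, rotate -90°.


New hue = (H + rotation) mod 360
New hue = (224 -90) mod 360
= 134 mod 360
= 134°


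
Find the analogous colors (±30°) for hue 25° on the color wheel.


Base hue: 25°
Left analog: (25 - 30) mod 360 = 355°
Right analog: (25 + 30) mod 360 = 55°
Analogous hues = 355° and 55°


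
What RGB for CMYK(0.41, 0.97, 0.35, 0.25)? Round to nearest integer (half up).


R = 255 × (1-C) × (1-K) = 255 × 0.59 × 0.75 = 112.8375 → 113
G = 255 × (1-M) × (1-K) = 255 × 0.03 × 0.75 = 5.7375 → 6
B = 255 × (1-Y) × (1-K) = 255 × 0.65 × 0.75 = 124.3125 → 124
= RGB(113, 6, 124)


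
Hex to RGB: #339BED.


33 → 51 (R)
9B → 155 (G)
ED → 237 (B)
= RGB(51, 155, 237)


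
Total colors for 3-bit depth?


Colors = 2^bits = 2^3
= 8 colors


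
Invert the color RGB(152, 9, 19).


Invert: (255-R, 255-G, 255-B)
R: 255-152 = 103
G: 255-9 = 246
B: 255-19 = 236
= RGB(103, 246, 236)


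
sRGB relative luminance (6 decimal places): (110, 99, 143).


Linearize each channel (sRGB transfer function): c = v/255; c_lin = c/12.92 if c ≤ 0.04045, else ((c+0.055)/1.055)^2.4
  R: 110/255 ≈ 0.431373 > 0.04045 → ((0.431373+0.055)/1.055)^2.4 ≈ 0.155926
  G: 99/255 ≈ 0.388235 > 0.04045 → ((0.388235+0.055)/1.055)^2.4 ≈ 0.124772
  B: 143/255 ≈ 0.560784 > 0.04045 → ((0.560784+0.055)/1.055)^2.4 ≈ 0.274677
R_lin = 0.155926, G_lin = 0.124772, B_lin = 0.274677
L = 0.2126×R + 0.7152×G + 0.0722×B
L = 0.2126×0.155926 + 0.7152×0.124772 + 0.0722×0.274677
L ≈ 0.142218


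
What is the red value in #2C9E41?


Color: #2C9E41
R = 2C = 44
G = 9E = 158
B = 41 = 65
Red = 44


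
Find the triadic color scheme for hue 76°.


Triadic: equally spaced at 120° intervals
H1 = 76°
H2 = (76 + 120) mod 360 = 196°
H3 = (76 + 240) mod 360 = 316°
Triadic = 76°, 196°, 316°


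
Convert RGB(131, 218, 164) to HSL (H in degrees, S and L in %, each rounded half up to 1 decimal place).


Normalize: R'=131/255≈0.5137, G'=218/255≈0.8549, B'=164/255≈0.6431
Max=218/255, Min=131/255, Δ=Max-Min=87/255
L = (Max+Min)/2 = (218+131)/510 = 349/510 = 0.68431… → L = 68.4%
L > 0.5 → S = Δ/(2-Max-Min) = 87/(510-218-131) = 87/161 = 0.54037… → S = 54.0%
(the 1/255 factors cancel in S and H, so raw channel differences can be used)
Max is G' → H = 60 × ((B-R)/Δ + 2) = 60 × ((164-131)/87 + 2)
  33/87 + 2 = 0.3793… + 2 = 2.3793…
  H = 60 × 2.3793… = 142.758…° → H = 142.8°
= HSL(142.8°, 54.0%, 68.4%)


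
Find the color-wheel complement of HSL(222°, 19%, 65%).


Complement = opposite side of color wheel = hue + 180°
H' = (222 + 180) mod 360 = 42°
S and L unchanged.
= HSL(42°, 19%, 65%)


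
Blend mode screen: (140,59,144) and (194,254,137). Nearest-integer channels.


Screen: C = 255 - (255-A)×(255-B)/255, rounded to nearest integer
R: 255 - (255-140)×(255-194)/255 = 255 - 7015/255 ≈ 255 - 27.510 = 227.490 → 227
G: 255 - (255-59)×(255-254)/255 = 255 - 196/255 ≈ 255 - 0.769 = 254.231 → 254
B: 255 - (255-144)×(255-137)/255 = 255 - 13098/255 ≈ 255 - 51.365 = 203.635 → 204
= RGB(227, 254, 204)


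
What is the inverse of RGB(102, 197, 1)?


Invert: (255-R, 255-G, 255-B)
R: 255-102 = 153
G: 255-197 = 58
B: 255-1 = 254
= RGB(153, 58, 254)


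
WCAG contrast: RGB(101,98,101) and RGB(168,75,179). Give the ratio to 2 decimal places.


Linearize each sRGB channel c=v/255: c/12.92 if c ≤ 0.04045 else ((c+0.055)/1.055)^2.4
L = 0.2126×R_lin + 0.7152×G_lin + 0.0722×B_lin
Color 1 (101,98,101):
  R=101: 101/255≈0.3961 > 0.04045 → ((0.3961+0.055)/1.055)^2.4 ≈ 0.13014
  G=98: 98/255≈0.3843 > 0.04045 → ((0.3843+0.055)/1.055)^2.4 ≈ 0.12214
  B=101: 101/255≈0.3961 > 0.04045 → ((0.3961+0.055)/1.055)^2.4 ≈ 0.13014
  L1 = 0.2126×0.13014 + 0.7152×0.12214 + 0.0722×0.13014 ≈ 0.12442
Color 2 (168,75,179):
  R=168: 168/255≈0.6588 > 0.04045 → ((0.6588+0.055)/1.055)^2.4 ≈ 0.39157
  G=75: 75/255≈0.2941 > 0.04045 → ((0.2941+0.055)/1.055)^2.4 ≈ 0.07036
  B=179: 179/255≈0.7020 > 0.04045 → ((0.7020+0.055)/1.055)^2.4 ≈ 0.45079
  L2 = 0.2126×0.39157 + 0.7152×0.07036 + 0.0722×0.45079 ≈ 0.16612
Lighter = 0.16612, Darker = 0.12442
Ratio = (L_lighter + 0.05) / (L_darker + 0.05)
Ratio = (0.16612 + 0.05) / (0.12442 + 0.05) = 0.21612 / 0.17442 ≈ 1.2391
Ratio ≈ 1.24:1


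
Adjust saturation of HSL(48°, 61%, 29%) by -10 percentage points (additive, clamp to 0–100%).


Original S = 61%
Adjustment = -10 percentage points
New S = 61 + (-10) = 51
Clamp to [0, 100] → 51
= HSL(48°, 51%, 29%)


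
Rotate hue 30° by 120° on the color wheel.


New hue = (H + rotation) mod 360
New hue = (30 + 120) mod 360
= 150 mod 360
= 150°


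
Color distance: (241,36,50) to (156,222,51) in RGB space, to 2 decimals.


d = √[(R₁-R₂)² + (G₁-G₂)² + (B₁-B₂)²]
d = √[(241-156)² + (36-222)² + (50-51)²]
d = √[7225 + 34596 + 1]
d = √41822
d ≈ 204.50


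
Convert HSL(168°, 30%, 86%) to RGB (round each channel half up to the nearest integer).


H=168°, S=0.30, L=0.86
C = (1-|2L-1|)×S = (1-|0.72|)×0.30 = 0.084
H' = H/60 = 168/60 ≈ 2.8000; X = C×(1-|H' mod 2 - 1|) = 0.0672
m = L - C/2 = 0.86 - 0.042 = 0.818
Sector ⌊H'⌋ = 2 → (R',G',B') = (0.0, 0.084, 0.0672)
RGB = ((R'+m)×255, (G'+m)×255, (B'+m)×255) = (208.59, 230.01, 225.726)
Round half up → RGB(209, 230, 226)


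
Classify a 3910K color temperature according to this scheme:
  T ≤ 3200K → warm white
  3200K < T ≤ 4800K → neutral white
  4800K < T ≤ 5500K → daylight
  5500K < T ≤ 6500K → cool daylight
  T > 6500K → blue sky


Temperature: 3910K
3200K < 3910K ≤ 4800K → neutral white
Classification: neutral white


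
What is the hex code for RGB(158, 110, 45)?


R = 158 → 9E (hex)
G = 110 → 6E (hex)
B = 45 → 2D (hex)
Hex = #9E6E2D


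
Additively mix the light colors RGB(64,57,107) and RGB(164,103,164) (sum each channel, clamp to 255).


Additive: each channel = min(255, C₁+C₂)
R: 64+164 = 228 → 228
G: 57+103 = 160 → 160
B: 107+164 = 271 → 255
= RGB(228, 160, 255)


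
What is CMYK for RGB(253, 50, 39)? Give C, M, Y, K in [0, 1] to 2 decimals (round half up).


R'=253/255≈0.9922, G'=50/255≈0.1961, B'=39/255≈0.1529
K = 1 - max(R',G',B') = 1 - 253/255 = 2/255 = 0.00784… → 0.01
(1-R'-K)/(1-K) simplifies to (max-R)/max with max = 253:
C = (253-253)/253 = 0/253 = 0 → 0.00
M = (253-50)/253 = 203/253 = 0.80237… → 0.80
Y = (253-39)/253 = 214/253 = 0.84584… → 0.85
= CMYK(0.00, 0.80, 0.85, 0.01)


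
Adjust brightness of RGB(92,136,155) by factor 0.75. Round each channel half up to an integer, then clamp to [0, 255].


Multiply each channel by 0.75, round half up, clamp to [0, 255]
R: 92×0.75 = 69
G: 136×0.75 = 102
B: 155×0.75 = 116.25 → round → 116
= RGB(69, 102, 116)


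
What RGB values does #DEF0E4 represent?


DE → 222 (R)
F0 → 240 (G)
E4 → 228 (B)
= RGB(222, 240, 228)


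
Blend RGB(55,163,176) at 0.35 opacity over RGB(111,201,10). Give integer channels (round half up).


C = α×F + (1-α)×B, with 1-α = 0.65
R: 0.35×55 + 0.65×111 = 19.25 + 72.15 = 91.40 → 91
G: 0.35×163 + 0.65×201 = 57.05 + 130.65 = 187.70 → 188
B: 0.35×176 + 0.65×10 = 61.60 + 6.50 = 68.10 → 68
= RGB(91, 188, 68)


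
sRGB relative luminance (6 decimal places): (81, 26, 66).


Linearize each channel (sRGB transfer function): c = v/255; c_lin = c/12.92 if c ≤ 0.04045, else ((c+0.055)/1.055)^2.4
  R: 81/255 ≈ 0.317647 > 0.04045 → ((0.317647+0.055)/1.055)^2.4 ≈ 0.082283
  G: 26/255 ≈ 0.101961 > 0.04045 → ((0.101961+0.055)/1.055)^2.4 ≈ 0.010330
  B: 66/255 ≈ 0.258824 > 0.04045 → ((0.258824+0.055)/1.055)^2.4 ≈ 0.054480
R_lin = 0.082283, G_lin = 0.010330, B_lin = 0.054480
L = 0.2126×R + 0.7152×G + 0.0722×B
L = 0.2126×0.082283 + 0.7152×0.010330 + 0.0722×0.054480
L ≈ 0.028815


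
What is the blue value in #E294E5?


Color: #E294E5
R = E2 = 226
G = 94 = 148
B = E5 = 229
Blue = 229


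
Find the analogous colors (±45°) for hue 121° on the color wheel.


Base hue: 121°
Left analog: (121 - 45) mod 360 = 76°
Right analog: (121 + 45) mod 360 = 166°
Analogous hues = 76° and 166°


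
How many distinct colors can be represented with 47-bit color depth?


Colors = 2^bits = 2^47
= 140,737,488,355,328 colors
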